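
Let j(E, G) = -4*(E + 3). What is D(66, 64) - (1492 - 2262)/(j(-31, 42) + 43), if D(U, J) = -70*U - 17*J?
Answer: -176794/31 ≈ -5703.0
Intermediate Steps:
j(E, G) = -12 - 4*E (j(E, G) = -4*(3 + E) = -12 - 4*E)
D(66, 64) - (1492 - 2262)/(j(-31, 42) + 43) = (-70*66 - 17*64) - (1492 - 2262)/((-12 - 4*(-31)) + 43) = (-4620 - 1088) - (-770)/((-12 + 124) + 43) = -5708 - (-770)/(112 + 43) = -5708 - (-770)/155 = -5708 - 1*(-154/31) = -5708 + 154/31 = -176794/31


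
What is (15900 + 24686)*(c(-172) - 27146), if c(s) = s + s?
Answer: -1115709140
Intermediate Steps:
c(s) = 2*s
(15900 + 24686)*(c(-172) - 27146) = (15900 + 24686)*(2*(-172) - 27146) = 40586*(-344 - 27146) = 40586*(-27490) = -1115709140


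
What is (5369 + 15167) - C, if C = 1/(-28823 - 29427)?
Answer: 1196222001/58250 ≈ 20536.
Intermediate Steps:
C = -1/58250 (C = 1/(-58250) = -1/58250 ≈ -1.7167e-5)
(5369 + 15167) - C = (5369 + 15167) - 1*(-1/58250) = 20536 + 1/58250 = 1196222001/58250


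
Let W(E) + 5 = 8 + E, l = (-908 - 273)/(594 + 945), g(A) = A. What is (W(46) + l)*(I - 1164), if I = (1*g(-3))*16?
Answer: -29988920/513 ≈ -58458.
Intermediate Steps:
l = -1181/1539 ≈ -0.76738
W(E) = 3 + E (W(E) = -5 + (8 + E) = 3 + E)
I = -48 (I = (1*(-3))*16 = -3*16 = -48)
(W(46) + l)*(I - 1164) = ((3 + 46) - 1181/1539)*(-48 - 1164) = (49 - 1181/1539)*(-1212) = (74230/1539)*(-1212) = -29988920/513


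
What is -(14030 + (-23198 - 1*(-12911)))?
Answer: -3743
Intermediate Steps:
-(14030 + (-23198 - 1*(-12911))) = -(14030 + (-23198 + 12911)) = -(14030 - 10287) = -1*3743 = -3743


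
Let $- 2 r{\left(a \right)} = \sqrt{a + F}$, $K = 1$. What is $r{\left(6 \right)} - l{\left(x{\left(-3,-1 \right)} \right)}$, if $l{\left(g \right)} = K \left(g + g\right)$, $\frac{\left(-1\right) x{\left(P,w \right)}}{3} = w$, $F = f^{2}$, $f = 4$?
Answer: $-6 - \frac{\sqrt{22}}{2} \approx -8.3452$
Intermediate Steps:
$F = 16$ ($F = 4^{2} = 16$)
$x{\left(P,w \right)} = - 3 w$
$r{\left(a \right)} = - \frac{\sqrt{16 + a}}{2}$ ($r{\left(a \right)} = - \frac{\sqrt{a + 16}}{2} = - \frac{\sqrt{16 + a}}{2}$)
$l{\left(g \right)} = 2 g$ ($l{\left(g \right)} = 1 \left(g + g\right) = 1 \cdot 2 g = 2 g$)
$r{\left(6 \right)} - l{\left(x{\left(-3,-1 \right)} \right)} = - \frac{\sqrt{16 + 6}}{2} - 2 \left(\left(-3\right) \left(-1\right)\right) = - \frac{\sqrt{22}}{2} - 2 \cdot 3 = - \frac{\sqrt{22}}{2} - 6 = -6 - \frac{\sqrt{22}}{2}$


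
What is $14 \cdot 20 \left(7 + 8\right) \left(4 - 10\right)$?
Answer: $-25200$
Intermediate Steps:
$14 \cdot 20 \left(7 + 8\right) \left(4 - 10\right) = 280 \cdot 15 \left(-6\right) = 280 \left(-90\right) = -25200$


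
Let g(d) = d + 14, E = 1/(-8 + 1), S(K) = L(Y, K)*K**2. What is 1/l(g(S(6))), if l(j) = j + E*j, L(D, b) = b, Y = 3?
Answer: 7/1380 ≈ 0.0050725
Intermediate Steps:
S(K) = K**3 (S(K) = K*K**2 = K**3)
E = -1/7 (E = 1/(-7) = -1/7 ≈ -0.14286)
g(d) = 14 + d
l(j) = 6*j/7 (l(j) = j - j/7 = 6*j/7)
1/l(g(S(6))) = 1/(6*(14 + 6**3)/7) = 1/(6*(14 + 216)/7) = 1/((6/7)*230) = 1/(1380/7) = 7/1380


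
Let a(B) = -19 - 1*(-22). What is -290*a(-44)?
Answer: -870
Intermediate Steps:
a(B) = 3 (a(B) = -19 + 22 = 3)
-290*a(-44) = -290*3 = -870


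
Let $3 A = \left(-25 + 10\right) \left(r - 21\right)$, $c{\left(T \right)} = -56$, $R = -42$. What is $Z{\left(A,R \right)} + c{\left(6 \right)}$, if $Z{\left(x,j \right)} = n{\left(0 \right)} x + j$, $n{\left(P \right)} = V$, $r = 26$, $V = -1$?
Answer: $-73$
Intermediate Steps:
$n{\left(P \right)} = -1$
$A = -25$ ($A = \frac{\left(-25 + 10\right) \left(26 - 21\right)}{3} = \frac{\left(-15\right) 5}{3} = \frac{1}{3} \left(-75\right) = -25$)
$Z{\left(x,j \right)} = j - x$ ($Z{\left(x,j \right)} = - x + j = j - x$)
$Z{\left(A,R \right)} + c{\left(6 \right)} = \left(-42 - -25\right) - 56 = \left(-42 + 25\right) - 56 = -17 - 56 = -73$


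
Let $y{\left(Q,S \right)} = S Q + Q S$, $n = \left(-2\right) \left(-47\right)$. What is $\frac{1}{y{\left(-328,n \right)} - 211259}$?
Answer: $- \frac{1}{272923} \approx -3.664 \cdot 10^{-6}$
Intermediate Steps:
$n = 94$
$y{\left(Q,S \right)} = 2 Q S$ ($y{\left(Q,S \right)} = Q S + Q S = 2 Q S$)
$\frac{1}{y{\left(-328,n \right)} - 211259} = \frac{1}{2 \left(-328\right) 94 - 211259} = \frac{1}{-61664 - 211259} = \frac{1}{-272923} = - \frac{1}{272923}$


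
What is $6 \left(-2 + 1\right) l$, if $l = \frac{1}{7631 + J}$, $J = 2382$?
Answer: $- \frac{6}{10013} \approx -0.00059922$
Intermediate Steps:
$l = \frac{1}{10013}$ ($l = \frac{1}{7631 + 2382} = \frac{1}{10013} \approx 9.987 \cdot 10^{-5}$)
$6 \left(-2 + 1\right) l = 6 \left(-2 + 1\right) \frac{1}{10013} = 6 \left(-1\right) \frac{1}{10013} = \left(-6\right) \frac{1}{10013} = - \frac{6}{10013}$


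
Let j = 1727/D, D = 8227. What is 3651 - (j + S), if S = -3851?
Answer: 61717227/8227 ≈ 7501.8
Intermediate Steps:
j = 1727/8227 ≈ 0.20992
3651 - (j + S) = 3651 - (1727/8227 - 3851) = 3651 - 1*(-31680450/8227) = 3651 + 31680450/8227 = 61717227/8227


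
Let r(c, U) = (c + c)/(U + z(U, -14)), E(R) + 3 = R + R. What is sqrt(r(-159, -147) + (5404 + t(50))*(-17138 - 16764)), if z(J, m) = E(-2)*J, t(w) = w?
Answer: I*sqrt(81541565187)/21 ≈ 13598.0*I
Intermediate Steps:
E(R) = -3 + 2*R (E(R) = -3 + (R + R) = -3 + 2*R)
z(J, m) = -7*J (z(J, m) = (-3 + 2*(-2))*J = (-3 - 4)*J = -7*J)
r(c, U) = -c/(3*U) (r(c, U) = (c + c)/(U - 7*U) = (2*c)/((-6*U)) = (2*c)*(-1/(6*U)) = -c/(3*U))
sqrt(r(-159, -147) + (5404 + t(50))*(-17138 - 16764)) = sqrt(-1/3*(-159)/(-147) + (5404 + 50)*(-17138 - 16764)) = sqrt(-1/3*(-159)*(-1/147) + 5454*(-33902)) = sqrt(-53/147 - 184901508) = sqrt(-27180521729/147) = I*sqrt(81541565187)/21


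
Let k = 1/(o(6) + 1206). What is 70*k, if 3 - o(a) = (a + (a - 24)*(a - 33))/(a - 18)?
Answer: 7/125 ≈ 0.056000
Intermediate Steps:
o(a) = 3 - (a + (-33 + a)*(-24 + a))/(-18 + a) (o(a) = 3 - (a + (a - 24)*(a - 33))/(a - 18) = 3 - (a + (-24 + a)*(-33 + a))/(-18 + a) = 3 - (a + (-33 + a)*(-24 + a))/(-18 + a))
k = 1/1250 (k = 1/((-846 - 1*6² + 59*6)/(-18 + 6) + 1206) = 1/((-846 - 1*36 + 354)/(-12) + 1206) = 1/(-(-846 - 36 + 354)/12 + 1206) = 1/(-1/12*(-528) + 1206) = 1/(44 + 1206) = 1/1250 ≈ 0.00080000)
70*k = 70*(1/1250) = 7/125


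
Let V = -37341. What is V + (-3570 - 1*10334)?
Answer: -51245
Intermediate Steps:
V + (-3570 - 1*10334) = -37341 + (-3570 - 1*10334) = -37341 + (-3570 - 10334) = -37341 - 13904 = -51245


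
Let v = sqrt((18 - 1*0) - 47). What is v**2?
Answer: -29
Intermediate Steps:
v = I*sqrt(29) (v = sqrt((18 + 0) - 47) = sqrt(18 - 47) = sqrt(-29) = I*sqrt(29) ≈ 5.3852*I)
v**2 = (I*sqrt(29))**2 = -29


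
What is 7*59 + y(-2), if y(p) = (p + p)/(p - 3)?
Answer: 2069/5 ≈ 413.80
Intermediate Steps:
y(p) = 2*p/(-3 + p) (y(p) = (2*p)/(-3 + p) = 2*p/(-3 + p))
7*59 + y(-2) = 7*59 + 2*(-2)/(-3 - 2) = 413 + 2*(-2)/(-5) = 413 + 2*(-2)*(-⅕) = 413 + ⅘ = 2069/5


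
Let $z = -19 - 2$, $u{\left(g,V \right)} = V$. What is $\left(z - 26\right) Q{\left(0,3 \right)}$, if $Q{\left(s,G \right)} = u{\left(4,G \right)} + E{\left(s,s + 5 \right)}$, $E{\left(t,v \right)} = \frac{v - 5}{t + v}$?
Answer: $-141$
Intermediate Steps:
$E{\left(t,v \right)} = \frac{-5 + v}{t + v}$
$z = -21$ ($z = -19 - 2 = -21$)
$Q{\left(s,G \right)} = G + \frac{s}{5 + 2 s}$ ($Q{\left(s,G \right)} = G + \frac{-5 + \left(s + 5\right)}{s + \left(s + 5\right)} = G + \frac{-5 + \left(5 + s\right)}{s + \left(5 + s\right)} = G + \frac{s}{5 + 2 s}$)
$\left(z - 26\right) Q{\left(0,3 \right)} = \left(-21 - 26\right) \frac{0 + 3 \left(5 + 2 \cdot 0\right)}{5 + 2 \cdot 0} = - 47 \frac{0 + 3 \left(5 + 0\right)}{5 + 0} = - 47 \frac{0 + 3 \cdot 5}{5} = - 47 \frac{0 + 15}{5} = - 47 \cdot \frac{1}{5} \cdot 15 = \left(-47\right) 3 = -141$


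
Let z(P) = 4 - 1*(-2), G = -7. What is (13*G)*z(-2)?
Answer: -546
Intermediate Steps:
z(P) = 6 (z(P) = 4 + 2 = 6)
(13*G)*z(-2) = (13*(-7))*6 = -91*6 = -546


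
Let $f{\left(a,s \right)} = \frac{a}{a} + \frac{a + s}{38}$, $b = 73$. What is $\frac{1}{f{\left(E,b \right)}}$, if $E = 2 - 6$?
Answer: $\frac{38}{107} \approx 0.35514$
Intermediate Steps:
$E = -4$ ($E = 2 - 6 = -4$)
$f{\left(a,s \right)} = 1 + \frac{a}{38} + \frac{s}{38}$ ($f{\left(a,s \right)} = 1 + \left(a + s\right) \frac{1}{38} = 1 + \left(\frac{a}{38} + \frac{s}{38}\right) = 1 + \frac{a}{38} + \frac{s}{38}$)
$\frac{1}{f{\left(E,b \right)}} = \frac{1}{1 + \frac{1}{38} \left(-4\right) + \frac{1}{38} \cdot 73} = \frac{1}{1 - \frac{2}{19} + \frac{73}{38}} = \frac{1}{\frac{107}{38}} = \frac{38}{107}$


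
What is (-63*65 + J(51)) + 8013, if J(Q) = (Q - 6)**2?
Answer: 5943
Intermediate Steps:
J(Q) = (-6 + Q)**2
(-63*65 + J(51)) + 8013 = (-63*65 + (-6 + 51)**2) + 8013 = (-4095 + 45**2) + 8013 = (-4095 + 2025) + 8013 = -2070 + 8013 = 5943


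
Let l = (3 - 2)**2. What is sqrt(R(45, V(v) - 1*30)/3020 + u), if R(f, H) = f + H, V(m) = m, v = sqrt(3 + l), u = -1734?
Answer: I*sqrt(3953680565)/1510 ≈ 41.641*I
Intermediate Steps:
l = 1 (l = 1**2 = 1)
v = 2 (v = sqrt(3 + 1) = sqrt(4) = 2)
R(f, H) = H + f
sqrt(R(45, V(v) - 1*30)/3020 + u) = sqrt(((2 - 1*30) + 45)/3020 - 1734) = sqrt(((2 - 30) + 45)*(1/3020) - 1734) = sqrt((-28 + 45)*(1/3020) - 1734) = sqrt(17*(1/3020) - 1734) = sqrt(17/3020 - 1734) = sqrt(-5236663/3020) = I*sqrt(3953680565)/1510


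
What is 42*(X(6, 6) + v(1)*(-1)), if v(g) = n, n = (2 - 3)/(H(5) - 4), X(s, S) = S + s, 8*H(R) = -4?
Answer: 1484/3 ≈ 494.67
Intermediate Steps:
H(R) = -½ (H(R) = (⅛)*(-4) = -½)
n = 2/9 (n = (2 - 3)/(-½ - 4) = -1/(-9/2) = -1*(-2/9) = 2/9 ≈ 0.22222)
v(g) = 2/9
42*(X(6, 6) + v(1)*(-1)) = 42*((6 + 6) + (2/9)*(-1)) = 42*(12 - 2/9) = 42*(106/9) = 1484/3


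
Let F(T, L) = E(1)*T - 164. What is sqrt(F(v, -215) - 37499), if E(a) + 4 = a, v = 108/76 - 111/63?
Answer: I*sqrt(666202719)/133 ≈ 194.07*I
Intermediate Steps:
v = -136/399 (v = 108*(1/76) - 111*1/63 = 27/19 - 37/21 = -136/399 ≈ -0.34085)
E(a) = -4 + a
F(T, L) = -164 - 3*T (F(T, L) = (-4 + 1)*T - 164 = -3*T - 164 = -164 - 3*T)
sqrt(F(v, -215) - 37499) = sqrt((-164 - 3*(-136/399)) - 37499) = sqrt((-164 + 136/133) - 37499) = sqrt(-21676/133 - 37499) = sqrt(-5009043/133) = I*sqrt(666202719)/133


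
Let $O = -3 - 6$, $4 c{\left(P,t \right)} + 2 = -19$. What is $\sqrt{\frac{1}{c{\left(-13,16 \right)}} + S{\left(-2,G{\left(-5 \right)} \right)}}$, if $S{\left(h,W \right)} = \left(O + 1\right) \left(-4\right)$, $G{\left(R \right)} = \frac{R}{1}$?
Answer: $\frac{2 \sqrt{3507}}{21} \approx 5.64$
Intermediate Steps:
$c{\left(P,t \right)} = - \frac{21}{4}$ ($c{\left(P,t \right)} = - \frac{1}{2} + \frac{1}{4} \left(-19\right) = - \frac{1}{2} - \frac{19}{4} = - \frac{21}{4}$)
$O = -9$ ($O = -3 - 6 = -9$)
$G{\left(R \right)} = R$ ($G{\left(R \right)} = R 1 = R$)
$S{\left(h,W \right)} = 32$ ($S{\left(h,W \right)} = \left(-9 + 1\right) \left(-4\right) = \left(-8\right) \left(-4\right) = 32$)
$\sqrt{\frac{1}{c{\left(-13,16 \right)}} + S{\left(-2,G{\left(-5 \right)} \right)}} = \sqrt{\frac{1}{- \frac{21}{4}} + 32} = \sqrt{- \frac{4}{21} + 32} = \sqrt{\frac{668}{21}} = \frac{2 \sqrt{3507}}{21}$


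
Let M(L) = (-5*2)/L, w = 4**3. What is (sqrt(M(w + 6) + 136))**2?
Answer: 951/7 ≈ 135.86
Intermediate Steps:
w = 64
M(L) = -10/L
(sqrt(M(w + 6) + 136))**2 = (sqrt(-10/(64 + 6) + 136))**2 = (sqrt(-10/70 + 136))**2 = (sqrt(-10*1/70 + 136))**2 = (sqrt(-1/7 + 136))**2 = (sqrt(951/7))**2 = (sqrt(6657)/7)**2 = 951/7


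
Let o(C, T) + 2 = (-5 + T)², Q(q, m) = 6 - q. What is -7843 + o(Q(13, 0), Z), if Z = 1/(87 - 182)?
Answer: -70574549/9025 ≈ -7819.9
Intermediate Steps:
Z = -1/95 (Z = 1/(-95) = -1/95 ≈ -0.010526)
o(C, T) = -2 + (-5 + T)²
-7843 + o(Q(13, 0), Z) = -7843 + (-2 + (-5 - 1/95)²) = -7843 + (-2 + (-476/95)²) = -7843 + (-2 + 226576/9025) = -7843 + 208526/9025 = -70574549/9025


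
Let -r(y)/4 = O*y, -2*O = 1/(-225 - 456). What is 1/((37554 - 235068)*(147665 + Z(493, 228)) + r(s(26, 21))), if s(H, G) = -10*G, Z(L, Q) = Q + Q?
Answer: -227/6641105460898 ≈ -3.4181e-11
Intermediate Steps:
Z(L, Q) = 2*Q
O = 1/1362 (O = -1/(2*(-225 - 456)) = -½/(-681) = -½*(-1/681) = 1/1362 ≈ 0.00073421)
r(y) = -2*y/681
1/((37554 - 235068)*(147665 + Z(493, 228)) + r(s(26, 21))) = 1/((37554 - 235068)*(147665 + 2*228) - (-20)*21/681) = 1/(-197514*(147665 + 456) - 2/681*(-210)) = 1/(-197514*148121 + 140/227) = 1/(-29255971194 + 140/227) = 1/(-6641105460898/227) = -227/6641105460898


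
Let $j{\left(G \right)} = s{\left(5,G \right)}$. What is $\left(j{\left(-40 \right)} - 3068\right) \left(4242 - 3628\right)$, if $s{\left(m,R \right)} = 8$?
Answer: $-1878840$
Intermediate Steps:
$j{\left(G \right)} = 8$
$\left(j{\left(-40 \right)} - 3068\right) \left(4242 - 3628\right) = \left(8 - 3068\right) \left(4242 - 3628\right) = \left(8 - 3068\right) 614 = \left(-3060\right) 614 = -1878840$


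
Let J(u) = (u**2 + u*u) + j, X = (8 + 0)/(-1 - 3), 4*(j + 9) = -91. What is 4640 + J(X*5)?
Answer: 19233/4 ≈ 4808.3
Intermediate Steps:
j = -127/4 (j = -9 + (1/4)*(-91) = -9 - 91/4 = -127/4 ≈ -31.750)
X = -2 (X = 8/(-4) = 8*(-1/4) = -2)
J(u) = -127/4 + 2*u**2 (J(u) = (u**2 + u*u) - 127/4 = (u**2 + u**2) - 127/4 = 2*u**2 - 127/4 = -127/4 + 2*u**2)
4640 + J(X*5) = 4640 + (-127/4 + 2*(-2*5)**2) = 4640 + (-127/4 + 2*(-10)**2) = 4640 + (-127/4 + 2*100) = 4640 + (-127/4 + 200) = 4640 + 673/4 = 19233/4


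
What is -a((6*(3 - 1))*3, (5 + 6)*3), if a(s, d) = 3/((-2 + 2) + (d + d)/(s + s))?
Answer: -36/11 ≈ -3.2727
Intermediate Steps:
a(s, d) = 3*s/d (a(s, d) = 3/(0 + (2*d)/((2*s))) = 3/(0 + (2*d)*(1/(2*s))) = 3/(0 + d/s) = 3/(d/s) = (s/d)*3 = 3*s/d)
-a((6*(3 - 1))*3, (5 + 6)*3) = -3*(6*(3 - 1))*3/((5 + 6)*3) = -3*(6*2)*3/(11*3) = -3*12*3/33 = -3*36/33 = -1*36/11 = -36/11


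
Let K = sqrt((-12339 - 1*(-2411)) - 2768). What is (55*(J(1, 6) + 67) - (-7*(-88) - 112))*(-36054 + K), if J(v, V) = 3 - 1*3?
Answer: -114687774 + 146326*I*sqrt(6) ≈ -1.1469e+8 + 3.5842e+5*I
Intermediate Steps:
J(v, V) = 0 (J(v, V) = 3 - 3 = 0)
K = 46*I*sqrt(6) (K = sqrt((-12339 + 2411) - 2768) = sqrt(-9928 - 2768) = sqrt(-12696) = 46*I*sqrt(6) ≈ 112.68*I)
(55*(J(1, 6) + 67) - (-7*(-88) - 112))*(-36054 + K) = (55*(0 + 67) - (-7*(-88) - 112))*(-36054 + 46*I*sqrt(6)) = (55*67 - (616 - 112))*(-36054 + 46*I*sqrt(6)) = (3685 - 1*504)*(-36054 + 46*I*sqrt(6)) = (3685 - 504)*(-36054 + 46*I*sqrt(6)) = 3181*(-36054 + 46*I*sqrt(6)) = -114687774 + 146326*I*sqrt(6)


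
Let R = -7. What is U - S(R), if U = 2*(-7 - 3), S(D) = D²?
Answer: -69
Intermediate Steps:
U = -20 (U = 2*(-10) = -20)
U - S(R) = -20 - 1*(-7)² = -20 - 1*49 = -20 - 49 = -69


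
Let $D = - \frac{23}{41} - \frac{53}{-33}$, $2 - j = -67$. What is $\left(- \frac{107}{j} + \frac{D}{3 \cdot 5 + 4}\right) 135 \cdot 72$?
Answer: $- \frac{2865329640}{197087} \approx -14538.0$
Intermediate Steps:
$j = 69$ ($j = 2 - -67 = 2 + 67 = 69$)
$D = \frac{1414}{1353}$ ($D = \left(-23\right) \frac{1}{41} - - \frac{53}{33} = - \frac{23}{41} + \frac{53}{33} = \frac{1414}{1353} \approx 1.0451$)
$\left(- \frac{107}{j} + \frac{D}{3 \cdot 5 + 4}\right) 135 \cdot 72 = \left(- \frac{107}{69} + \frac{1414}{1353 \left(3 \cdot 5 + 4\right)}\right) 135 \cdot 72 = \left(\left(-107\right) \frac{1}{69} + \frac{1414}{1353 \left(15 + 4\right)}\right) 135 \cdot 72 = \left(- \frac{107}{69} + \frac{1414}{1353 \cdot 19}\right) 135 \cdot 72 = \left(- \frac{107}{69} + \frac{1414}{1353} \cdot \frac{1}{19}\right) 135 \cdot 72 = \left(- \frac{107}{69} + \frac{1414}{25707}\right) 135 \cdot 72 = \left(- \frac{294787}{197087}\right) 135 \cdot 72 = \left(- \frac{39796245}{197087}\right) 72 = - \frac{2865329640}{197087}$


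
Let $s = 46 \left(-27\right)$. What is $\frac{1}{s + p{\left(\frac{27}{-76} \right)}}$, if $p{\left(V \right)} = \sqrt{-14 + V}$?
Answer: $- \frac{94392}{117235955} - \frac{2 i \sqrt{20729}}{117235955} \approx -0.00080515 - 2.4562 \cdot 10^{-6} i$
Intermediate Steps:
$s = -1242$
$\frac{1}{s + p{\left(\frac{27}{-76} \right)}} = \frac{1}{-1242 + \sqrt{-14 + \frac{27}{-76}}} = \frac{1}{-1242 + \sqrt{-14 + 27 \left(- \frac{1}{76}\right)}} = \frac{1}{-1242 + \sqrt{-14 - \frac{27}{76}}} = \frac{1}{-1242 + \sqrt{- \frac{1091}{76}}} = \frac{1}{-1242 + \frac{i \sqrt{20729}}{38}}$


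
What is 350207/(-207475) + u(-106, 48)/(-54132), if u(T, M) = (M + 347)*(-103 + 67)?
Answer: -1333925902/935919725 ≈ -1.4253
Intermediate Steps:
u(T, M) = -12492 - 36*M (u(T, M) = (347 + M)*(-36) = -12492 - 36*M)
350207/(-207475) + u(-106, 48)/(-54132) = 350207/(-207475) + (-12492 - 36*48)/(-54132) = 350207*(-1/207475) + (-12492 - 1728)*(-1/54132) = -350207/207475 - 14220*(-1/54132) = -350207/207475 + 1185/4511 = -1333925902/935919725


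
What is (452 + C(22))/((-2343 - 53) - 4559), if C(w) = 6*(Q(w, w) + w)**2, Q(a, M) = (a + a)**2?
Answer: -23003036/6955 ≈ -3307.4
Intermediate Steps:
Q(a, M) = 4*a**2 (Q(a, M) = (2*a)**2 = 4*a**2)
C(w) = 6*(w + 4*w**2)**2 (C(w) = 6*(4*w**2 + w)**2 = 6*(w + 4*w**2)**2)
(452 + C(22))/((-2343 - 53) - 4559) = (452 + 6*22**2*(1 + 4*22)**2)/((-2343 - 53) - 4559) = (452 + 6*484*(1 + 88)**2)/(-2396 - 4559) = (452 + 6*484*89**2)/(-6955) = (452 + 6*484*7921)*(-1/6955) = (452 + 23002584)*(-1/6955) = 23003036*(-1/6955) = -23003036/6955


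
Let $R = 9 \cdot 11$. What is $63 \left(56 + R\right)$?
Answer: $9765$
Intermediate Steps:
$R = 99$
$63 \left(56 + R\right) = 63 \left(56 + 99\right) = 63 \cdot 155 = 9765$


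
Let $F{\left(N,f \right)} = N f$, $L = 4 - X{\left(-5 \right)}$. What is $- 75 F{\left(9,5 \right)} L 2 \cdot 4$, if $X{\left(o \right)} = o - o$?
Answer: $-108000$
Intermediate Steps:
$X{\left(o \right)} = 0$
$L = 4$ ($L = 4 - 0 = 4 + 0 = 4$)
$- 75 F{\left(9,5 \right)} L 2 \cdot 4 = - 75 \cdot 9 \cdot 5 \cdot 4 \cdot 2 \cdot 4 = \left(-75\right) 45 \cdot 8 \cdot 4 = \left(-3375\right) 32 = -108000$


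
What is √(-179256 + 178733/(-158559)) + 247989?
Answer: 247989 + I*√4506695634683883/158559 ≈ 2.4799e+5 + 423.39*I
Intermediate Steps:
√(-179256 + 178733/(-158559)) + 247989 = √(-179256 + 178733*(-1/158559)) + 247989 = √(-179256 - 178733/158559) + 247989 = √(-28422830837/158559) + 247989 = I*√4506695634683883/158559 + 247989 = 247989 + I*√4506695634683883/158559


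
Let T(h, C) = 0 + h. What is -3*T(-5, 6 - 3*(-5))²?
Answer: -75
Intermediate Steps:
T(h, C) = h
-3*T(-5, 6 - 3*(-5))² = -3*(-5)² = -3*25 = -75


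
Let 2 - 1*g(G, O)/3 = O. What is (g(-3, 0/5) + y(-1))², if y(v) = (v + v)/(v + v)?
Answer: 49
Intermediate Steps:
g(G, O) = 6 - 3*O
y(v) = 1 (y(v) = (2*v)/((2*v)) = (2*v)*(1/(2*v)) = 1)
(g(-3, 0/5) + y(-1))² = ((6 - 0/5) + 1)² = ((6 - 3*0) + 1)² = ((6 + 0) + 1)² = (6 + 1)² = 7² = 49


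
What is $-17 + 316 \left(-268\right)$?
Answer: $-84705$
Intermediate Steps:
$-17 + 316 \left(-268\right) = -17 - 84688 = -84705$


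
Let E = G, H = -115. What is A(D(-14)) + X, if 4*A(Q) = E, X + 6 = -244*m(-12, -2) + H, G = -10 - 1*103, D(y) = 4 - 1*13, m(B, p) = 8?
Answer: -8405/4 ≈ -2101.3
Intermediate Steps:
D(y) = -9 (D(y) = 4 - 13 = -9)
G = -113 (G = -10 - 103 = -113)
E = -113
X = -2073 (X = -6 + (-244*8 - 115) = -6 + (-1952 - 115) = -6 - 2067 = -2073)
A(Q) = -113/4 (A(Q) = (¼)*(-113) = -113/4)
A(D(-14)) + X = -113/4 - 2073 = -8405/4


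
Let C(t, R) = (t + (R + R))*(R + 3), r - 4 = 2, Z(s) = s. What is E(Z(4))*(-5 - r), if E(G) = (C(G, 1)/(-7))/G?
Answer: 66/7 ≈ 9.4286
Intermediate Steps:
r = 6 (r = 4 + 2 = 6)
C(t, R) = (3 + R)*(t + 2*R) (C(t, R) = (t + 2*R)*(3 + R) = (3 + R)*(t + 2*R))
E(G) = (-8/7 - 4*G/7)/G (E(G) = ((2*1**2 + 3*G + 6*1 + 1*G)/(-7))/G = ((2*1 + 3*G + 6 + G)*(-1/7))/G = ((2 + 3*G + 6 + G)*(-1/7))/G = ((8 + 4*G)*(-1/7))/G = (-8/7 - 4*G/7)/G)
E(Z(4))*(-5 - r) = ((4/7)*(-2 - 1*4)/4)*(-5 - 1*6) = ((4/7)*(1/4)*(-2 - 4))*(-5 - 6) = ((4/7)*(1/4)*(-6))*(-11) = -6/7*(-11) = 66/7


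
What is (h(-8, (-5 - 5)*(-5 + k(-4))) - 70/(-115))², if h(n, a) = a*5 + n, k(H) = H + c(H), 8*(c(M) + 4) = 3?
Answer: 3294186025/8464 ≈ 3.8920e+5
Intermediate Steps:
c(M) = -29/8 (c(M) = -4 + (⅛)*3 = -4 + 3/8 = -29/8)
k(H) = -29/8 + H (k(H) = H - 29/8 = -29/8 + H)
h(n, a) = n + 5*a (h(n, a) = 5*a + n = n + 5*a)
(h(-8, (-5 - 5)*(-5 + k(-4))) - 70/(-115))² = ((-8 + 5*((-5 - 5)*(-5 + (-29/8 - 4)))) - 70/(-115))² = ((-8 + 5*(-10*(-5 - 61/8))) - 70*(-1/115))² = ((-8 + 5*(-10*(-101/8))) + 14/23)² = ((-8 + 5*(505/4)) + 14/23)² = ((-8 + 2525/4) + 14/23)² = (2493/4 + 14/23)² = (57395/92)² = 3294186025/8464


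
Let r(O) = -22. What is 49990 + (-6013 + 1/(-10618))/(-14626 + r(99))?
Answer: 7775131721395/155532464 ≈ 49990.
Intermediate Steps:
49990 + (-6013 + 1/(-10618))/(-14626 + r(99)) = 49990 + (-6013 + 1/(-10618))/(-14626 - 22) = 49990 + (-6013 - 1/10618)/(-14648) = 49990 - 63846035/10618*(-1/14648) = 49990 + 63846035/155532464 = 7775131721395/155532464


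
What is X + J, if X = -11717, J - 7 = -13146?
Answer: -24856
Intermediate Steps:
J = -13139 (J = 7 - 13146 = -13139)
X + J = -11717 - 13139 = -24856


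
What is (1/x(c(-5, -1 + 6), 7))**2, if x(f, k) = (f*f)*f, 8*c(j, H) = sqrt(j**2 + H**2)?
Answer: 32768/15625 ≈ 2.0972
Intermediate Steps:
c(j, H) = sqrt(H**2 + j**2)/8 (c(j, H) = sqrt(j**2 + H**2)/8 = sqrt(H**2 + j**2)/8)
x(f, k) = f**3 (x(f, k) = f**2*f = f**3)
(1/x(c(-5, -1 + 6), 7))**2 = (1/((sqrt((-1 + 6)**2 + (-5)**2)/8)**3))**2 = (1/((sqrt(5**2 + 25)/8)**3))**2 = (1/((sqrt(25 + 25)/8)**3))**2 = (1/((sqrt(50)/8)**3))**2 = (1/(((5*sqrt(2))/8)**3))**2 = (1/((5*sqrt(2)/8)**3))**2 = (1/(125*sqrt(2)/256))**2 = (128*sqrt(2)/125)**2 = 32768/15625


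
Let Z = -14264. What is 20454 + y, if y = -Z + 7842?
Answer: 42560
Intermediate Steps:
y = 22106 (y = -1*(-14264) + 7842 = 14264 + 7842 = 22106)
20454 + y = 20454 + 22106 = 42560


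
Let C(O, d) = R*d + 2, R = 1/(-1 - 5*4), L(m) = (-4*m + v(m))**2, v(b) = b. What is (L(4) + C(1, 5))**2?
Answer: 9369721/441 ≈ 21247.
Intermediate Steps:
L(m) = 9*m**2 (L(m) = (-4*m + m)**2 = (-3*m)**2 = 9*m**2)
R = -1/21 (R = 1/(-1 - 20) = 1/(-21) = -1/21 ≈ -0.047619)
C(O, d) = 2 - d/21 (C(O, d) = -d/21 + 2 = 2 - d/21)
(L(4) + C(1, 5))**2 = (9*4**2 + (2 - 1/21*5))**2 = (9*16 + (2 - 5/21))**2 = (144 + 37/21)**2 = (3061/21)**2 = 9369721/441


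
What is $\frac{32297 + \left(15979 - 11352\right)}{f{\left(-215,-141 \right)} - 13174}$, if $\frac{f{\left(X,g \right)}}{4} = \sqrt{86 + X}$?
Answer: $- \frac{121609194}{43389085} - \frac{36924 i \sqrt{129}}{43389085} \approx -2.8028 - 0.0096655 i$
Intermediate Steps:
$f{\left(X,g \right)} = 4 \sqrt{86 + X}$
$\frac{32297 + \left(15979 - 11352\right)}{f{\left(-215,-141 \right)} - 13174} = \frac{32297 + \left(15979 - 11352\right)}{4 \sqrt{86 - 215} - 13174} = \frac{32297 + \left(15979 - 11352\right)}{4 \sqrt{-129} - 13174} = \frac{32297 + 4627}{4 i \sqrt{129} - 13174} = \frac{36924}{4 i \sqrt{129} - 13174} = \frac{36924}{-13174 + 4 i \sqrt{129}}$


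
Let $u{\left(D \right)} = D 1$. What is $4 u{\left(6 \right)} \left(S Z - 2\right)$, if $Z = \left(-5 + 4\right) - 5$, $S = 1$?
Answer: $-192$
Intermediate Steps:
$Z = -6$ ($Z = -1 - 5 = -6$)
$u{\left(D \right)} = D$
$4 u{\left(6 \right)} \left(S Z - 2\right) = 4 \cdot 6 \left(1 \left(-6\right) - 2\right) = 24 \left(-6 - 2\right) = 24 \left(-8\right) = -192$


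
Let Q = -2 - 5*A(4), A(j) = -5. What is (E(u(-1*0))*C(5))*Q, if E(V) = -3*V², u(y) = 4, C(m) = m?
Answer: -5520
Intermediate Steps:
Q = 23 (Q = -2 - 5*(-5) = -2 + 25 = 23)
(E(u(-1*0))*C(5))*Q = (-3*4²*5)*23 = (-3*16*5)*23 = -48*5*23 = -240*23 = -5520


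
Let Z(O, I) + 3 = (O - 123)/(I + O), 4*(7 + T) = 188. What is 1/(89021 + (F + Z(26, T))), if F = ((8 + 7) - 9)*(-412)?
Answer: 66/5711939 ≈ 1.1555e-5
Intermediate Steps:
T = 40 (T = -7 + (¼)*188 = -7 + 47 = 40)
F = -2472 (F = (15 - 9)*(-412) = 6*(-412) = -2472)
Z(O, I) = -3 + (-123 + O)/(I + O) (Z(O, I) = -3 + (O - 123)/(I + O) = -3 + (-123 + O)/(I + O))
1/(89021 + (F + Z(26, T))) = 1/(89021 + (-2472 + (-123 - 3*40 - 2*26)/(40 + 26))) = 1/(89021 + (-2472 + (-123 - 120 - 52)/66)) = 1/(89021 + (-2472 + (1/66)*(-295))) = 1/(89021 + (-2472 - 295/66)) = 1/(89021 - 163447/66) = 1/(5711939/66) = 66/5711939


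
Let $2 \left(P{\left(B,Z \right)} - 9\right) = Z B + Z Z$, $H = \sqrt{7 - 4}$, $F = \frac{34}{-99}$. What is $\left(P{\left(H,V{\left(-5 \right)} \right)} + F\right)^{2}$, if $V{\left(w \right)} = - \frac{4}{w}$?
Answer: $\frac{496535389}{6125625} + \frac{88868 \sqrt{3}}{12375} \approx 93.497$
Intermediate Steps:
$F = - \frac{34}{99}$ ($F = 34 \left(- \frac{1}{99}\right) = - \frac{34}{99} \approx -0.34343$)
$H = \sqrt{3} \approx 1.732$
$P{\left(B,Z \right)} = 9 + \frac{Z^{2}}{2} + \frac{B Z}{2}$ ($P{\left(B,Z \right)} = 9 + \frac{Z B + Z Z}{2} = 9 + \frac{B Z + Z^{2}}{2} = 9 + \frac{Z^{2} + B Z}{2} = 9 + \left(\frac{Z^{2}}{2} + \frac{B Z}{2}\right) = 9 + \frac{Z^{2}}{2} + \frac{B Z}{2}$)
$\left(P{\left(H,V{\left(-5 \right)} \right)} + F\right)^{2} = \left(\left(9 + \frac{\left(- \frac{4}{-5}\right)^{2}}{2} + \frac{\sqrt{3} \left(- \frac{4}{-5}\right)}{2}\right) - \frac{34}{99}\right)^{2} = \left(\left(9 + \frac{\left(\left(-4\right) \left(- \frac{1}{5}\right)\right)^{2}}{2} + \frac{\sqrt{3} \left(\left(-4\right) \left(- \frac{1}{5}\right)\right)}{2}\right) - \frac{34}{99}\right)^{2} = \left(\left(9 + \frac{\left(\frac{4}{5}\right)^{2}}{2} + \frac{1}{2} \sqrt{3} \cdot \frac{4}{5}\right) - \frac{34}{99}\right)^{2} = \left(\left(9 + \frac{1}{2} \cdot \frac{16}{25} + \frac{2 \sqrt{3}}{5}\right) - \frac{34}{99}\right)^{2} = \left(\left(9 + \frac{8}{25} + \frac{2 \sqrt{3}}{5}\right) - \frac{34}{99}\right)^{2} = \left(\left(\frac{233}{25} + \frac{2 \sqrt{3}}{5}\right) - \frac{34}{99}\right)^{2} = \left(\frac{22217}{2475} + \frac{2 \sqrt{3}}{5}\right)^{2}$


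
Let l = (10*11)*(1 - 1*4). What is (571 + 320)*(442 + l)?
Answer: 99792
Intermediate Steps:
l = -330 (l = 110*(1 - 4) = 110*(-3) = -330)
(571 + 320)*(442 + l) = (571 + 320)*(442 - 330) = 891*112 = 99792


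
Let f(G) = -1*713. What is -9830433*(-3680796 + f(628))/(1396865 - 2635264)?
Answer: -36190827563397/1238399 ≈ -2.9224e+7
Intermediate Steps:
f(G) = -713
-9830433*(-3680796 + f(628))/(1396865 - 2635264) = -9830433*(-3680796 - 713)/(1396865 - 2635264) = -9830433/((-1238399/(-3681509))) = -9830433/((-1238399*(-1/3681509))) = -9830433/1238399/3681509 = -9830433*3681509/1238399 = -36190827563397/1238399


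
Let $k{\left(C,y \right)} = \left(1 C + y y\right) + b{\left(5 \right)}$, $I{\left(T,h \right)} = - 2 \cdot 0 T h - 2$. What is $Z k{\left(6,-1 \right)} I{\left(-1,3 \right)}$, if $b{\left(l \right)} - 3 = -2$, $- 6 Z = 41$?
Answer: $\frac{328}{3} \approx 109.33$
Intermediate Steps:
$Z = - \frac{41}{6}$ ($Z = \left(- \frac{1}{6}\right) 41 = - \frac{41}{6} \approx -6.8333$)
$b{\left(l \right)} = 1$ ($b{\left(l \right)} = 3 - 2 = 1$)
$I{\left(T,h \right)} = -2$ ($I{\left(T,h \right)} = - 2 \cdot 0 h - 2 = \left(-2\right) 0 - 2 = 0 - 2 = -2$)
$k{\left(C,y \right)} = 1 + C + y^{2}$ ($k{\left(C,y \right)} = \left(1 C + y y\right) + 1 = \left(C + y^{2}\right) + 1 = 1 + C + y^{2}$)
$Z k{\left(6,-1 \right)} I{\left(-1,3 \right)} = - \frac{41 \left(1 + 6 + \left(-1\right)^{2}\right)}{6} \left(-2\right) = - \frac{41 \left(1 + 6 + 1\right)}{6} \left(-2\right) = \left(- \frac{41}{6}\right) 8 \left(-2\right) = \left(- \frac{164}{3}\right) \left(-2\right) = \frac{328}{3}$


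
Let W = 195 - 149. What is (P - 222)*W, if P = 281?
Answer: 2714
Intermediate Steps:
W = 46
(P - 222)*W = (281 - 222)*46 = 59*46 = 2714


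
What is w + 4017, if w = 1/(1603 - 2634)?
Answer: 4141526/1031 ≈ 4017.0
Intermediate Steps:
w = -1/1031 (w = 1/(-1031) = -1/1031 ≈ -0.00096993)
w + 4017 = -1/1031 + 4017 = 4141526/1031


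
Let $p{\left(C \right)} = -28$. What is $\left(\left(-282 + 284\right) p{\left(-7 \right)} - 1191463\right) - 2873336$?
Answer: $-4064855$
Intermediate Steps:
$\left(\left(-282 + 284\right) p{\left(-7 \right)} - 1191463\right) - 2873336 = \left(\left(-282 + 284\right) \left(-28\right) - 1191463\right) - 2873336 = \left(2 \left(-28\right) - 1191463\right) - 2873336 = \left(-56 - 1191463\right) - 2873336 = -1191519 - 2873336 = -4064855$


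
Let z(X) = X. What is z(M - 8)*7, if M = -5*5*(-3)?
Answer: 469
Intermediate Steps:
M = 75 (M = -25*(-3) = 75)
z(M - 8)*7 = (75 - 8)*7 = 67*7 = 469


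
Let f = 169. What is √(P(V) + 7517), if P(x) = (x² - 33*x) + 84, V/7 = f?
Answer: √1368051 ≈ 1169.6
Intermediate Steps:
V = 1183 (V = 7*169 = 1183)
P(x) = 84 + x² - 33*x
√(P(V) + 7517) = √((84 + 1183² - 33*1183) + 7517) = √((84 + 1399489 - 39039) + 7517) = √(1360534 + 7517) = √1368051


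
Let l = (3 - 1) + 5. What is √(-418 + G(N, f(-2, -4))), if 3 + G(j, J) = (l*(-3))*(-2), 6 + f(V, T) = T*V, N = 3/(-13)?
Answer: I*√379 ≈ 19.468*I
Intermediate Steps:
N = -3/13 (N = 3*(-1/13) = -3/13 ≈ -0.23077)
l = 7 (l = 2 + 5 = 7)
f(V, T) = -6 + T*V
G(j, J) = 39 (G(j, J) = -3 + (7*(-3))*(-2) = -3 - 21*(-2) = -3 + 42 = 39)
√(-418 + G(N, f(-2, -4))) = √(-418 + 39) = √(-379) = I*√379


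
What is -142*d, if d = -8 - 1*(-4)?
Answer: 568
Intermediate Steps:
d = -4 (d = -8 + 4 = -4)
-142*d = -142*(-4) = 568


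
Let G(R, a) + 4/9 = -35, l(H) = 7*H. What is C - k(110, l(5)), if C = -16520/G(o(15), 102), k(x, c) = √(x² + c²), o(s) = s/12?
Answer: 148680/319 - 5*√533 ≈ 350.65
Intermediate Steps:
o(s) = s/12 (o(s) = s*(1/12) = s/12)
G(R, a) = -319/9 (G(R, a) = -4/9 - 35 = -319/9)
k(x, c) = √(c² + x²)
C = 148680/319 (C = -16520/(-319/9) = -16520*(-9/319) = 148680/319 ≈ 466.08)
C - k(110, l(5)) = 148680/319 - √((7*5)² + 110²) = 148680/319 - √(35² + 12100) = 148680/319 - √(1225 + 12100) = 148680/319 - √13325 = 148680/319 - 5*√533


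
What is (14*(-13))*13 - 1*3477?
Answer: -5843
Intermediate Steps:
(14*(-13))*13 - 1*3477 = -182*13 - 3477 = -2366 - 3477 = -5843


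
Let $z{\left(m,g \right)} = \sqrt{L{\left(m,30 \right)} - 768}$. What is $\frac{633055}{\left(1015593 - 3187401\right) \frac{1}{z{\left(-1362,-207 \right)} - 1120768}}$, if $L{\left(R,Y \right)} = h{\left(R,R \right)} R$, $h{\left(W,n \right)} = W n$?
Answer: $\frac{22172118320}{67869} - \frac{633055 i \sqrt{631642674}}{1085904} \approx 3.2669 \cdot 10^{5} - 14652.0 i$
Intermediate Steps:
$L{\left(R,Y \right)} = R^{3}$ ($L{\left(R,Y \right)} = R R R = R^{2} R = R^{3}$)
$z{\left(m,g \right)} = \sqrt{-768 + m^{3}}$ ($z{\left(m,g \right)} = \sqrt{m^{3} - 768} = \sqrt{-768 + m^{3}}$)
$\frac{633055}{\left(1015593 - 3187401\right) \frac{1}{z{\left(-1362,-207 \right)} - 1120768}} = \frac{633055}{\left(1015593 - 3187401\right) \frac{1}{\sqrt{-768 + \left(-1362\right)^{3}} - 1120768}} = \frac{633055}{\left(-2171808\right) \frac{1}{\sqrt{-768 - 2526569928} - 1120768}} = \frac{633055}{\left(-2171808\right) \frac{1}{\sqrt{-2526570696} - 1120768}} = \frac{633055}{\left(-2171808\right) \frac{1}{2 i \sqrt{631642674} - 1120768}} = \frac{633055}{\left(-2171808\right) \frac{1}{-1120768 + 2 i \sqrt{631642674}}} = 633055 \left(\frac{35024}{67869} - \frac{i \sqrt{631642674}}{1085904}\right) = \frac{22172118320}{67869} - \frac{633055 i \sqrt{631642674}}{1085904}$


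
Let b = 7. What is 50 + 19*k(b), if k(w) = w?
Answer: 183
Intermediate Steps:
50 + 19*k(b) = 50 + 19*7 = 50 + 133 = 183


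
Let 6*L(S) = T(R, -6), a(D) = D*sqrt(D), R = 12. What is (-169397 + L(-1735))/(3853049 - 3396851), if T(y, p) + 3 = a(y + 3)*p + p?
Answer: -338797/912396 - 5*sqrt(15)/152066 ≈ -0.37145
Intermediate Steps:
a(D) = D**(3/2)
T(y, p) = -3 + p + p*(3 + y)**(3/2) (T(y, p) = -3 + ((y + 3)**(3/2)*p + p) = -3 + ((3 + y)**(3/2)*p + p) = -3 + (p*(3 + y)**(3/2) + p) = -3 + (p + p*(3 + y)**(3/2)) = -3 + p + p*(3 + y)**(3/2))
L(S) = -3/2 - 15*sqrt(15) (L(S) = (-3 - 6 - 6*(3 + 12)**(3/2))/6 = (-3 - 6 - 90*sqrt(15))/6 = (-9 - 90*sqrt(15))/6 = -3/2 - 15*sqrt(15))
(-169397 + L(-1735))/(3853049 - 3396851) = (-169397 + (-3/2 - 15*sqrt(15)))/(3853049 - 3396851) = (-338797/2 - 15*sqrt(15))/456198 = (-338797/2 - 15*sqrt(15))*(1/456198) = -338797/912396 - 5*sqrt(15)/152066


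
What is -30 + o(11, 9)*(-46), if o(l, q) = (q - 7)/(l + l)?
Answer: -376/11 ≈ -34.182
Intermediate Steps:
o(l, q) = (-7 + q)/(2*l) (o(l, q) = (-7 + q)/((2*l)) = (-7 + q)*(1/(2*l)) = (-7 + q)/(2*l))
-30 + o(11, 9)*(-46) = -30 + ((1/2)*(-7 + 9)/11)*(-46) = -30 + ((1/2)*(1/11)*2)*(-46) = -30 + (1/11)*(-46) = -30 - 46/11 = -376/11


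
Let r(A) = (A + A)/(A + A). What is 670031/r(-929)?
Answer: 670031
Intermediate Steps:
r(A) = 1 (r(A) = (2*A)/((2*A)) = (2*A)*(1/(2*A)) = 1)
670031/r(-929) = 670031/1 = 670031*1 = 670031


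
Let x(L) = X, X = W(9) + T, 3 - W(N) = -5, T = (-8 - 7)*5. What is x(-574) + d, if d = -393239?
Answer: -393306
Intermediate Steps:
T = -75 (T = -15*5 = -75)
W(N) = 8 (W(N) = 3 - 1*(-5) = 3 + 5 = 8)
X = -67 (X = 8 - 75 = -67)
x(L) = -67
x(-574) + d = -67 - 393239 = -393306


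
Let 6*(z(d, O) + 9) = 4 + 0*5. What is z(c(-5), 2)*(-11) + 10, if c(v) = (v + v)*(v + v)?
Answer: 305/3 ≈ 101.67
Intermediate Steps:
c(v) = 4*v² (c(v) = (2*v)*(2*v) = 4*v²)
z(d, O) = -25/3 (z(d, O) = -9 + (4 + 0*5)/6 = -9 + (4 + 0)/6 = -9 + (⅙)*4 = -9 + ⅔ = -25/3)
z(c(-5), 2)*(-11) + 10 = -25/3*(-11) + 10 = 275/3 + 10 = 305/3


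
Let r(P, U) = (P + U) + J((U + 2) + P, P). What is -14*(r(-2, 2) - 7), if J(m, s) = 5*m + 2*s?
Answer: 14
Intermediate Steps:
J(m, s) = 2*s + 5*m
r(P, U) = 10 + 6*U + 8*P (r(P, U) = (P + U) + (2*P + 5*((U + 2) + P)) = (P + U) + (2*P + 5*((2 + U) + P)) = (P + U) + (2*P + 5*(2 + P + U)) = (P + U) + (2*P + (10 + 5*P + 5*U)) = (P + U) + (10 + 5*U + 7*P) = 10 + 6*U + 8*P)
-14*(r(-2, 2) - 7) = -14*((10 + 6*2 + 8*(-2)) - 7) = -14*((10 + 12 - 16) - 7) = -14*(6 - 7) = -14*(-1) = 14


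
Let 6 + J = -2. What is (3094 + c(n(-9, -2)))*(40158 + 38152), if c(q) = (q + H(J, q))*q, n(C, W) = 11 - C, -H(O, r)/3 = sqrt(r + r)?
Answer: 273615140 - 9397200*sqrt(10) ≈ 2.4390e+8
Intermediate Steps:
J = -8 (J = -6 - 2 = -8)
H(O, r) = -3*sqrt(2)*sqrt(r) (H(O, r) = -3*sqrt(r + r) = -3*sqrt(2)*sqrt(r))
c(q) = q*(q - 3*sqrt(2)*sqrt(q)) (c(q) = (q - 3*sqrt(2)*sqrt(q))*q = q*(q - 3*sqrt(2)*sqrt(q)))
(3094 + c(n(-9, -2)))*(40158 + 38152) = (3094 + ((11 - 1*(-9))**2 - 3*sqrt(2)*(11 - 1*(-9))**(3/2)))*(40158 + 38152) = (3094 + ((11 + 9)**2 - 3*sqrt(2)*(11 + 9)**(3/2)))*78310 = (3094 + (20**2 - 3*sqrt(2)*20**(3/2)))*78310 = (3094 + (400 - 3*sqrt(2)*40*sqrt(5)))*78310 = (3094 + (400 - 120*sqrt(10)))*78310 = (3494 - 120*sqrt(10))*78310 = 273615140 - 9397200*sqrt(10)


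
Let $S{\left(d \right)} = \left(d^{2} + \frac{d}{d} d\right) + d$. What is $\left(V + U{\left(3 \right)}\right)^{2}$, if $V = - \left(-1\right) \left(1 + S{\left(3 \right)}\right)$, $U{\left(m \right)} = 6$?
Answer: $484$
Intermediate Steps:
$S{\left(d \right)} = d^{2} + 2 d$ ($S{\left(d \right)} = \left(d^{2} + 1 d\right) + d = \left(d^{2} + d\right) + d = \left(d + d^{2}\right) + d = d^{2} + 2 d$)
$V = 16$ ($V = - \left(-1\right) \left(1 + 3 \left(2 + 3\right)\right) = - \left(-1\right) \left(1 + 3 \cdot 5\right) = - \left(-1\right) \left(1 + 15\right) = - \left(-1\right) 16 = \left(-1\right) \left(-16\right) = 16$)
$\left(V + U{\left(3 \right)}\right)^{2} = \left(16 + 6\right)^{2} = 22^{2} = 484$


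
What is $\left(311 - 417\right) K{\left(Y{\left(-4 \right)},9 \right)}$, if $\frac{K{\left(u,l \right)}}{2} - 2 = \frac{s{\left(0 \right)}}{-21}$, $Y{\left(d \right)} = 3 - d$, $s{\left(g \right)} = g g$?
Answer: $-424$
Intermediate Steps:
$s{\left(g \right)} = g^{2}$
$K{\left(u,l \right)} = 4$ ($K{\left(u,l \right)} = 4 + 2 \frac{0^{2}}{-21} = 4 + 2 \cdot 0 \left(- \frac{1}{21}\right) = 4 + 2 \cdot 0 = 4 + 0 = 4$)
$\left(311 - 417\right) K{\left(Y{\left(-4 \right)},9 \right)} = \left(311 - 417\right) 4 = \left(-106\right) 4 = -424$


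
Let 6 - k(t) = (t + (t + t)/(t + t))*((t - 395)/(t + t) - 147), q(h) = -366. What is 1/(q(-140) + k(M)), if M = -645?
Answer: -129/12191636 ≈ -1.0581e-5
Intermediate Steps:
k(t) = 6 - (1 + t)*(-147 + (-395 + t)/(2*t)) (k(t) = 6 - (t + (t + t)/(t + t))*((t - 395)/(t + t) - 147) = 6 - (t + (2*t)/((2*t)))*((-395 + t)/((2*t)) - 147) = 6 - (t + (2*t)*(1/(2*t)))*((-395 + t)*(1/(2*t)) - 147) = 6 - (t + 1)*((-395 + t)/(2*t) - 147) = 6 - (1 + t)*(-147 + (-395 + t)/(2*t)))
1/(q(-140) + k(M)) = 1/(-366 + (½)*(395 - 645*(700 + 293*(-645)))/(-645)) = 1/(-366 + (½)*(-1/645)*(395 - 645*(700 - 188985))) = 1/(-366 + (½)*(-1/645)*(395 - 645*(-188285))) = 1/(-366 + (½)*(-1/645)*(395 + 121443825)) = 1/(-366 + (½)*(-1/645)*121444220) = 1/(-366 - 12144422/129) = 1/(-12191636/129) = -129/12191636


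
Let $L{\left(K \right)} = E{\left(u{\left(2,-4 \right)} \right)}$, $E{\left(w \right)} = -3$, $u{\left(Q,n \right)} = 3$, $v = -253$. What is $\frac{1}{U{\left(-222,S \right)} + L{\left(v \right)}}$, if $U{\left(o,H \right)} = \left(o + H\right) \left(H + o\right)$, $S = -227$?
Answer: $\frac{1}{201598} \approx 4.9604 \cdot 10^{-6}$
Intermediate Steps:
$U{\left(o,H \right)} = \left(H + o\right)^{2}$ ($U{\left(o,H \right)} = \left(H + o\right) \left(H + o\right) = \left(H + o\right)^{2}$)
$L{\left(K \right)} = -3$
$\frac{1}{U{\left(-222,S \right)} + L{\left(v \right)}} = \frac{1}{\left(-227 - 222\right)^{2} - 3} = \frac{1}{\left(-449\right)^{2} - 3} = \frac{1}{201601 - 3} = \frac{1}{201598}$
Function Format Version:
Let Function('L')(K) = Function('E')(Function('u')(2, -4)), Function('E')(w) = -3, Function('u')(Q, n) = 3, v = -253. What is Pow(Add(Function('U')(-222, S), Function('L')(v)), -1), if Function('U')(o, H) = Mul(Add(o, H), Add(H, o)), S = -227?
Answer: Rational(1, 201598) ≈ 4.9604e-6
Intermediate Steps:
Function('U')(o, H) = Pow(Add(H, o), 2) (Function('U')(o, H) = Mul(Add(H, o), Add(H, o)) = Pow(Add(H, o), 2))
Function('L')(K) = -3
Pow(Add(Function('U')(-222, S), Function('L')(v)), -1) = Pow(Add(Pow(Add(-227, -222), 2), -3), -1) = Pow(Add(Pow(-449, 2), -3), -1) = Pow(Add(201601, -3), -1) = Pow(201598, -1) = Rational(1, 201598)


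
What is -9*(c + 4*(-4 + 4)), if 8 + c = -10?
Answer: 162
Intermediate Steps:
c = -18 (c = -8 - 10 = -18)
-9*(c + 4*(-4 + 4)) = -9*(-18 + 4*(-4 + 4)) = -9*(-18 + 4*0) = -9*(-18 + 0) = -9*(-18) = 162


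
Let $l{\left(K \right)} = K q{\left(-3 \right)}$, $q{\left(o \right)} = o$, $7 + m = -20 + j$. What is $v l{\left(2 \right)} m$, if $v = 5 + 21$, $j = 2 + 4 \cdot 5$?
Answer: $780$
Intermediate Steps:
$j = 22$ ($j = 2 + 20 = 22$)
$m = -5$ ($m = -7 + \left(-20 + 22\right) = -7 + 2 = -5$)
$l{\left(K \right)} = - 3 K$ ($l{\left(K \right)} = K \left(-3\right) = - 3 K$)
$v = 26$
$v l{\left(2 \right)} m = 26 \left(\left(-3\right) 2\right) \left(-5\right) = 26 \left(-6\right) \left(-5\right) = \left(-156\right) \left(-5\right) = 780$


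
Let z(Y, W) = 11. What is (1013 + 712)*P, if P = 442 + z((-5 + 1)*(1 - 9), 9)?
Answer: 781425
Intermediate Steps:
P = 453 (P = 442 + 11 = 453)
(1013 + 712)*P = (1013 + 712)*453 = 1725*453 = 781425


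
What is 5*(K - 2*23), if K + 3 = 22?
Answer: -135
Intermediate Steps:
K = 19 (K = -3 + 22 = 19)
5*(K - 2*23) = 5*(19 - 2*23) = 5*(19 - 46) = 5*(-27) = -135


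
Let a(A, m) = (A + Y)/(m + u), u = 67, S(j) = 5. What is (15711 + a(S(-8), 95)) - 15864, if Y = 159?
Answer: -12311/81 ≈ -151.99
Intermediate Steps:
a(A, m) = (159 + A)/(67 + m) (a(A, m) = (A + 159)/(m + 67) = (159 + A)/(67 + m))
(15711 + a(S(-8), 95)) - 15864 = (15711 + (159 + 5)/(67 + 95)) - 15864 = (15711 + 164/162) - 15864 = (15711 + (1/162)*164) - 15864 = (15711 + 82/81) - 15864 = 1272673/81 - 15864 = -12311/81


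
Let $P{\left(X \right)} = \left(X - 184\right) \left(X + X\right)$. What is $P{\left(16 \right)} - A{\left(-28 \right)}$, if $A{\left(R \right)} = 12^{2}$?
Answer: $-5520$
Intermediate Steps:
$A{\left(R \right)} = 144$
$P{\left(X \right)} = 2 X \left(-184 + X\right)$ ($P{\left(X \right)} = \left(-184 + X\right) 2 X = 2 X \left(-184 + X\right)$)
$P{\left(16 \right)} - A{\left(-28 \right)} = 2 \cdot 16 \left(-184 + 16\right) - 144 = 2 \cdot 16 \left(-168\right) - 144 = -5376 - 144 = -5520$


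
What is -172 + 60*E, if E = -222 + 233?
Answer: 488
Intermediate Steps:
E = 11
-172 + 60*E = -172 + 60*11 = -172 + 660 = 488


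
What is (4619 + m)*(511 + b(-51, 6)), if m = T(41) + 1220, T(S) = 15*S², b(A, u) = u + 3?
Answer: 16148080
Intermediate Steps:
b(A, u) = 3 + u
m = 26435 (m = 15*41² + 1220 = 15*1681 + 1220 = 25215 + 1220 = 26435)
(4619 + m)*(511 + b(-51, 6)) = (4619 + 26435)*(511 + (3 + 6)) = 31054*(511 + 9) = 31054*520 = 16148080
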